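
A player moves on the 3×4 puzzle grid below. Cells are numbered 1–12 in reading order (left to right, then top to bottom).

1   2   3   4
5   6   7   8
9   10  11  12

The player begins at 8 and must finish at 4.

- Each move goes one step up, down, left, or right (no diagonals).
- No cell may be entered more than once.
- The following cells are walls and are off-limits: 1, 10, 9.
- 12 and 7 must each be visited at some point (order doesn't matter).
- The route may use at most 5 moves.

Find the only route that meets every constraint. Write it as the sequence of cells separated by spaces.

The 5-move cap with required stops at 12, 7 leaves no slack for detours.
Route from 8: down 1 to 12, left 1 to 11, up 2 to 3, right 1 to 4 — 5 moves in all.
Check: all required cells visited; 5 ≤ 5 moves.

8 12 11 7 3 4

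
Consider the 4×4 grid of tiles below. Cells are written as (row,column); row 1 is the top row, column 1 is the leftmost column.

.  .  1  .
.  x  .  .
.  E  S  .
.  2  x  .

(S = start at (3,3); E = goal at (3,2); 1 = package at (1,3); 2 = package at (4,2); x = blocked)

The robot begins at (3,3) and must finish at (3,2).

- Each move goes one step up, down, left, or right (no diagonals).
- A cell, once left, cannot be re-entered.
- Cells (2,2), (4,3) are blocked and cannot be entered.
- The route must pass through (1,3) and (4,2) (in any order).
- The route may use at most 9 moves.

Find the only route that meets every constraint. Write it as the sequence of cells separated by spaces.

(3,3) (2,3) (1,3) (1,2) (1,1) (2,1) (3,1) (4,1) (4,2) (3,2)

The 9-move cap with required stops at (1,3), (4,2) leaves no slack for detours.
Route from (3,3): up 2 to (1,3), left 2 to (1,1), down 3 to (4,1), right 1 to (4,2), up 1 to (3,2) — 9 moves in all.
Check: all required cells visited; 9 ≤ 9 moves.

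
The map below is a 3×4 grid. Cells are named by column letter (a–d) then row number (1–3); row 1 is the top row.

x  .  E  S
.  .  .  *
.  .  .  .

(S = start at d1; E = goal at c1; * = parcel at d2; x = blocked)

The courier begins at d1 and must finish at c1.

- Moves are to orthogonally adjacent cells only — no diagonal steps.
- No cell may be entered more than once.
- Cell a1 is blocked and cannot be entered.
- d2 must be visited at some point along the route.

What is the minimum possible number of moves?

3

Any route passes through d2 somewhere between d1 and c1. Summing Manhattan distances along the two legs (d1 → d2 → c1) gives a lower bound of 1 + 2 = 3 moves.
A route of 3 moves achieves this: d1 → d2 → c2 → c1.
Since 3 matches the lower bound, it is optimal.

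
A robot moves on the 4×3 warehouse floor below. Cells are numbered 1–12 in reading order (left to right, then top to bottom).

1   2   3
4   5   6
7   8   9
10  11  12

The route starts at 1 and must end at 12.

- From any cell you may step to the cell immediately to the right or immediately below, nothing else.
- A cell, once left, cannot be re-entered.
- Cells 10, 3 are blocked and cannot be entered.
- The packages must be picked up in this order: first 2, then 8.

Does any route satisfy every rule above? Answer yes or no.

One route that works: 1 → 2 → 5 → 8 → 11 → 12.

yes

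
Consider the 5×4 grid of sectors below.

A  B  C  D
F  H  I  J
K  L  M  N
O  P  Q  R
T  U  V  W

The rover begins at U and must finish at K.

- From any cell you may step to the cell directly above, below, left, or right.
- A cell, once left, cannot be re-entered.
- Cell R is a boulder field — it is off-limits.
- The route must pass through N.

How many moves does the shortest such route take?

Any route passes through N somewhere between U and K. Summing Manhattan distances along the two legs (U → N → K) gives a lower bound of 4 + 3 = 7 moves.
The shortest route satisfying every rule uses 9 moves: U → P → L → M → N → J → I → H → F → K.
The bound of 7 isn't tight here; checking systematically, no route of length 7 through 8 satisfies every constraint, so 9 is the minimum.

9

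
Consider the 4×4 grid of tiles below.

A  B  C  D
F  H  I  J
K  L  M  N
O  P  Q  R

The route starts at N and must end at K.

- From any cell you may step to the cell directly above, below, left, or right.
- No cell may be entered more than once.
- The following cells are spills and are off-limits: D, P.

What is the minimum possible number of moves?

The Manhattan distance from N to K is |3−3| + |4−1| = 3, so at least 3 moves are needed.
A route of 3 moves achieves this: N → M → L → K.
Since 3 matches the lower bound, it is optimal.

3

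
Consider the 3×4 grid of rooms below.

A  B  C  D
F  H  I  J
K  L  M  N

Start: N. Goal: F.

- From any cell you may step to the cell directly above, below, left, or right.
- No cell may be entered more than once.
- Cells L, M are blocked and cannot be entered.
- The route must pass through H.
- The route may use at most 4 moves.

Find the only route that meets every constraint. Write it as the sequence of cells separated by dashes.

N - J - I - H - F

Any route must reach H and still end at F within 4 moves, so the order of the required stops is forced.
Route from N: up to J, 3× left (reaching F) — 4 moves in all.
Check: all required cells visited; 4 ≤ 4 moves.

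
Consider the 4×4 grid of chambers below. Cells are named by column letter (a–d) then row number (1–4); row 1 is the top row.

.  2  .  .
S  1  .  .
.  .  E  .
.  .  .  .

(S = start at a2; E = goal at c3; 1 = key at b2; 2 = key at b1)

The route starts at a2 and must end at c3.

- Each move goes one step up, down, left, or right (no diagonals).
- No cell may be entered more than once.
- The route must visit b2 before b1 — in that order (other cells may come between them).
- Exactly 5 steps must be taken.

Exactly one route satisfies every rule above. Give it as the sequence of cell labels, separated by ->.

The waypoints must appear in the order b2, b1, with no cell reused.
Route from a2: right 1 to b2, up 1 to b1, right 1 to c1, down 2 to c3 — 5 moves in all.
Check: order respected (1 at step 1, 2 at step 2); 5 moves as required.

a2 -> b2 -> b1 -> c1 -> c2 -> c3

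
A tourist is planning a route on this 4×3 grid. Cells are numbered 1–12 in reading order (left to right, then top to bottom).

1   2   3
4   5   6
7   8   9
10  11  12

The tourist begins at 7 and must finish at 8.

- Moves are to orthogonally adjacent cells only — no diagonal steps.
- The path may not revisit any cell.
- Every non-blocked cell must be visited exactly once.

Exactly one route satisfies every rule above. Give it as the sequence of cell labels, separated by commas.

Need to visit all 12 open cells exactly once, starting at 7 and ending at 8.
Cell 1 has only two open neighbours (4 and 2), so the path must pass straight through it: one of those is the cell it's entered from and the other is where it exits.
Route from 7: down 1 to 10, right 2 to 12, up 3 to 3, left 2 to 1, down 1 to 4, right 1 to 5, down 1 to 8 — 11 moves in all.
Check: all 12 open cells covered.

7, 10, 11, 12, 9, 6, 3, 2, 1, 4, 5, 8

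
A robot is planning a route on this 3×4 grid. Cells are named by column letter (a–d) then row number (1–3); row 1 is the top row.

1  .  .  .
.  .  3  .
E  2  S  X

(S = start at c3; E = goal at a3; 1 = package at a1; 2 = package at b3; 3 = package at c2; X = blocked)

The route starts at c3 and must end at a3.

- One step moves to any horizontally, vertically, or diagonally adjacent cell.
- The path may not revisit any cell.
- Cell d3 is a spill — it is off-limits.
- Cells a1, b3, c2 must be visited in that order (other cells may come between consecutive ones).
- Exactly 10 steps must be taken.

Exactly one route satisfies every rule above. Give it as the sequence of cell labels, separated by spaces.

c3 d2 d1 c1 b1 a1 a2 b3 c2 b2 a3

The waypoints must appear in the order a1, b3, c2, with no cell reused.
Route from c3: up-right 1 to d2, up 1 to d1, left 3 to a1, down 1 to a2, down-right 1 to b3, up-right 1 to c2, left 1 to b2, down-left 1 to a3 — 10 moves in all.
Check: order respected (1 at step 5, 2 at step 7, 3 at step 8); 10 moves as required.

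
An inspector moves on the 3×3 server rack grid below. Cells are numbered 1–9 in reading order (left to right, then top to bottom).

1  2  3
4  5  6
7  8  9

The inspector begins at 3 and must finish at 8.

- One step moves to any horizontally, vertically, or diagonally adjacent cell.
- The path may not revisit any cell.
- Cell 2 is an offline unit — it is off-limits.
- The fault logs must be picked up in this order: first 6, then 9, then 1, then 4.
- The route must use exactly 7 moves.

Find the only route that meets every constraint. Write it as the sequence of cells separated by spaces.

The waypoints must appear in the order 6, 9, 1, 4, with no cell reused.
Route from 3: down 2 to 9, up-left 2 to 1, down 2 to 7, right 1 to 8 — 7 moves in all.
Check: order respected (6 at step 1, 9 at step 2, 1 at step 4, 4 at step 5); 7 moves as required.

3 6 9 5 1 4 7 8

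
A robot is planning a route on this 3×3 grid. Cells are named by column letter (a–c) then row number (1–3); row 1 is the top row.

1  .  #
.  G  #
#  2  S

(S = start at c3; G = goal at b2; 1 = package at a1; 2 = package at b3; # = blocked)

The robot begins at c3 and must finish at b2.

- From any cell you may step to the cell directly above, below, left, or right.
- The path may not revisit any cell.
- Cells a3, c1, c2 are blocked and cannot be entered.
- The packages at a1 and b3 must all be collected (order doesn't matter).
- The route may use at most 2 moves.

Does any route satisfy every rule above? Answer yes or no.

Every way from c3 to a1 runs through b2 — but b2 is where the route must end, so it would be entered once on the way to a1 and again at the finish.

no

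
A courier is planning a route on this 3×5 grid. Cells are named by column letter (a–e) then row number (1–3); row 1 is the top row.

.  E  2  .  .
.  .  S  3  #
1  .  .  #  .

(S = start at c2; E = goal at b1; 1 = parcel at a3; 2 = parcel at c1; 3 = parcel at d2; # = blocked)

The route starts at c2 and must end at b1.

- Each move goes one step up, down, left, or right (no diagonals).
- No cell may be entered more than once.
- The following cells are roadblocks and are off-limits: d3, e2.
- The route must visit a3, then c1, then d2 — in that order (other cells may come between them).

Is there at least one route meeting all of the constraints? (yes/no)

Even ignoring the required order, no revisit-free route from c2 to b1 manages to pass through all of a3, c1, and d2: branching out from c2, every path either misses one of them or, having collected them, can no longer reach b1 without re-entering a cell.

no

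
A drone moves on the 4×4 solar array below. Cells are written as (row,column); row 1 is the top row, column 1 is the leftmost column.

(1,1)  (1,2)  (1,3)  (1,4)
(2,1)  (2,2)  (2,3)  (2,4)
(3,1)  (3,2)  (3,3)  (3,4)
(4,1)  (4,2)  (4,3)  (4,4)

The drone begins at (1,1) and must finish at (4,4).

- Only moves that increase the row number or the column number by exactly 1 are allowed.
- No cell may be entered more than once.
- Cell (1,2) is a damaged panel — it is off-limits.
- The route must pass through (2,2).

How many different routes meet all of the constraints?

6

A right/down-only route from (1,1) to (4,4) makes exactly 3 down-moves and 3 right-moves in some order.
With no other constraints that would be C(6,3) = 20 routes.
Split at (2,2) and multiply the segment counts (each segment already excludes blocked cells): (1,1)→(2,2): 1; (2,2)→(4,4): 6; product = 6.
That gives 6 routes.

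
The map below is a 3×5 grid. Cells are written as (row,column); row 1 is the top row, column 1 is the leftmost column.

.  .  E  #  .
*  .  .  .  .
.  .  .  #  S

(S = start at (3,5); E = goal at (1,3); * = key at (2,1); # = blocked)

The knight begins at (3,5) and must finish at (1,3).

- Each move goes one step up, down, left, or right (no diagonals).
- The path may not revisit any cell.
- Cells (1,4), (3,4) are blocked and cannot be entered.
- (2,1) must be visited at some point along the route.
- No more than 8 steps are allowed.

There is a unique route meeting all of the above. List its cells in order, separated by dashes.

(3,5) - (2,5) - (2,4) - (2,3) - (2,2) - (2,1) - (1,1) - (1,2) - (1,3)

The 8-move cap with required stops at (2,1) leaves no slack for detours.
Route from (3,5): up to (2,5), 4× left (reaching (2,1)), up to (1,1), 2× right (reaching (1,3)) — 8 moves in all.
Check: all required cells visited; 8 ≤ 8 moves.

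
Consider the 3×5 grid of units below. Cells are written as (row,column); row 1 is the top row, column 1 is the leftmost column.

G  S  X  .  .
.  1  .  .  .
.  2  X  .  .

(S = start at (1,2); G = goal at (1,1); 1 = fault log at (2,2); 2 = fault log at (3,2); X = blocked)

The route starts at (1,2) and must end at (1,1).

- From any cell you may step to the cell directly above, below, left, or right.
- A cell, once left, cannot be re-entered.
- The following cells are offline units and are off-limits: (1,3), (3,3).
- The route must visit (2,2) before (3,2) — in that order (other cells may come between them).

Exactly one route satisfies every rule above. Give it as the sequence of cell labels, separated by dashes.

(1,2) - (2,2) - (3,2) - (3,1) - (2,1) - (1,1)

The waypoints must appear in the order (2,2), (3,2), with no cell reused.
Route from (1,2): down 2 to (3,2), left 1 to (3,1), up 2 to (1,1) — 5 moves in all.
Check: order respected (1 at step 1, 2 at step 2).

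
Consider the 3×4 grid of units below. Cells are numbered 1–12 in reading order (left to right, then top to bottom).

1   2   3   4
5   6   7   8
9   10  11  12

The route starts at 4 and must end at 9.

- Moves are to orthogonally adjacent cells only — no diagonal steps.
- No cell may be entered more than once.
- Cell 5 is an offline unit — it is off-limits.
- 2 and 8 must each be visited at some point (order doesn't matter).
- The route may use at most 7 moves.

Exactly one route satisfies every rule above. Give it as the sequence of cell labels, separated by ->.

4 -> 8 -> 7 -> 3 -> 2 -> 6 -> 10 -> 9

The budget equals the shortest possible length, so every move has to be on a shortest route through the required cells.
Route from 4: down 1 to 8, left 1 to 7, up 1 to 3, left 1 to 2, down 2 to 10, left 1 to 9 — 7 moves in all.
Check: all required cells visited; 7 ≤ 7 moves.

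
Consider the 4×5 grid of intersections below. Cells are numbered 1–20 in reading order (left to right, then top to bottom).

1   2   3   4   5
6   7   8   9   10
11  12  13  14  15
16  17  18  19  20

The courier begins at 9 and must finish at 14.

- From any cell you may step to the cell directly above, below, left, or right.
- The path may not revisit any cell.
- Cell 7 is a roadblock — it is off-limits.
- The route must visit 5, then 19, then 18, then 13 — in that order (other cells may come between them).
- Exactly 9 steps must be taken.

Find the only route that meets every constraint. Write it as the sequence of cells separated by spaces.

9 4 5 10 15 20 19 18 13 14

The waypoints must appear in the order 5, 19, 18, 13, with no cell reused.
Route from 9: up 1 to 4, right 1 to 5, down 3 to 20, left 2 to 18, up 1 to 13, right 1 to 14 — 9 moves in all.
Check: order respected (5 at step 2, 19 at step 6, 18 at step 7, 13 at step 8); 9 moves as required.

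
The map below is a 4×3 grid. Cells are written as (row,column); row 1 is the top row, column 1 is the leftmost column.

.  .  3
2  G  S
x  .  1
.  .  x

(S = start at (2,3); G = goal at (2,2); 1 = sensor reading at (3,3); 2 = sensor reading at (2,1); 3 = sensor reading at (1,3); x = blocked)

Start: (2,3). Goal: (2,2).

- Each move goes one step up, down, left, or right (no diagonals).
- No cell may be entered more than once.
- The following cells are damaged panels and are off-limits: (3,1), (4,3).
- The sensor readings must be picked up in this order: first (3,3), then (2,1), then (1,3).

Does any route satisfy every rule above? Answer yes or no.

Even ignoring the required order, no revisit-free route from (2,3) to (2,2) manages to pass through all of (3,3), (2,1), and (1,3): branching out from (2,3), every path either misses one of them or, having collected them, can no longer reach (2,2) without re-entering a cell.

no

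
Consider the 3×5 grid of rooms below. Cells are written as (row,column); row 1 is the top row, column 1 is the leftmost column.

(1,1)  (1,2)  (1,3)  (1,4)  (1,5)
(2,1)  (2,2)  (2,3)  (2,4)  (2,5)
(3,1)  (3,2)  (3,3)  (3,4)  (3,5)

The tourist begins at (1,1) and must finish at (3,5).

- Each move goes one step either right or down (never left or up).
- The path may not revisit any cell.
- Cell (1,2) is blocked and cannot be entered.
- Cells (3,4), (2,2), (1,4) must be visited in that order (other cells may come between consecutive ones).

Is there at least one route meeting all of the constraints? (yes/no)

(2,2) lies above (3,4), so going from (3,4) to (2,2) would need an upward move — but moves only go right/down, so (3,4) cannot be visited before (2,2).

no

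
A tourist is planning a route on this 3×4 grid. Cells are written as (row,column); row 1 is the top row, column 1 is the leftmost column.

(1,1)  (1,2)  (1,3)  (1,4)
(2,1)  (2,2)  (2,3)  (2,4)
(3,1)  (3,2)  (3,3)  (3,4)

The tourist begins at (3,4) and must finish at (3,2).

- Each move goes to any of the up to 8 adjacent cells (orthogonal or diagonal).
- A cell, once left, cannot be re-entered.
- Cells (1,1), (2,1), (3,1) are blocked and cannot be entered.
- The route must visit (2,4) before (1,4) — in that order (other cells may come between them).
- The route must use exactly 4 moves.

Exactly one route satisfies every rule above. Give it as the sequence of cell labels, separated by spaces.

The waypoints must appear in the order (2,4), (1,4), with no cell reused.
Route from (3,4): 2× up (reaching (1,4)), 2× down-left (reaching (3,2)) — 4 moves in all.
Check: order respected ((2,4) at step 1, (1,4) at step 2); 4 moves as required.

(3,4) (2,4) (1,4) (2,3) (3,2)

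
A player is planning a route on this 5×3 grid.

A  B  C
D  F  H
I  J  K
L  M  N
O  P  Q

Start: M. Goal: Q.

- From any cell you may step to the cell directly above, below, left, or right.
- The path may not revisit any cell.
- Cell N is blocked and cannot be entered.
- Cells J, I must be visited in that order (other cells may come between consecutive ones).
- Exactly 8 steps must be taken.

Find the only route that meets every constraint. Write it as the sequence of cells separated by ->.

M -> J -> F -> D -> I -> L -> O -> P -> Q

The waypoints must appear in the order J, I, with no cell reused.
Route from M: up 2 to F, left 1 to D, down 3 to O, right 2 to Q — 8 moves in all.
Check: order respected (J at step 1, I at step 4); 8 moves as required.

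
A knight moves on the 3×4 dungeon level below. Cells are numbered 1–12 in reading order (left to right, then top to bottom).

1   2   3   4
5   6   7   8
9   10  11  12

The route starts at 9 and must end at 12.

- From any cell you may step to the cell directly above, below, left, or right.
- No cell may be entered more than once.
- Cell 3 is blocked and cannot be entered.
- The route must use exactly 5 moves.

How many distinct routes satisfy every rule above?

Need simple routes of exactly 5 moves from 9 to 12 (Manhattan distance 3, so 1 moves are spent on a detour and 1 undoing it).
Enumerating: 9 5 6 10 11 12 | 9 5 6 7 11 12 | 9 5 6 7 8 12 | 9 10 6 7 11 12 | 9 10 6 7 8 12 | 9 10 11 7 8 12.
That gives 6 routes.

6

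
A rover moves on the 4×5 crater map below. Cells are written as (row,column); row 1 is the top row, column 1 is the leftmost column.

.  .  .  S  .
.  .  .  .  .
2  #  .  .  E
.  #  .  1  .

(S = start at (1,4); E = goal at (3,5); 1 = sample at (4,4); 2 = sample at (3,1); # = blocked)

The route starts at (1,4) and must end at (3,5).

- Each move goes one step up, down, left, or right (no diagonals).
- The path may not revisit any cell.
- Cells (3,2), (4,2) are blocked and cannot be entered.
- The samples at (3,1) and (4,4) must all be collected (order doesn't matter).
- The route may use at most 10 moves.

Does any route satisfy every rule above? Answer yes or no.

no

Even ignoring the no-revisit rule, getting from (1,4) to (3,5), taking the cheapest ordering (1,4) → (3,1) → (4,4) → (3,5) needs at least 5 + 6 + 2 = 13 moves (fewest moves per leg, detouring around blocked cells), which exceeds the 10-move limit.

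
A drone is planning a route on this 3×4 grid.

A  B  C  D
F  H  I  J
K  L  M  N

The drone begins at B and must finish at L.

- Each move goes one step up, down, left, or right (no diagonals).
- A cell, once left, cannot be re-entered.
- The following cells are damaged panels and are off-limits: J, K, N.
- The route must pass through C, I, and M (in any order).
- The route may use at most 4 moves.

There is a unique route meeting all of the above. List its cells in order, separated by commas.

B, C, I, M, L

The 4-move cap with required stops at C, I, M leaves no slack for detours.
Route from B: right 1 to C, down 2 to M, left 1 to L — 4 moves in all.
Check: all required cells visited; 4 ≤ 4 moves.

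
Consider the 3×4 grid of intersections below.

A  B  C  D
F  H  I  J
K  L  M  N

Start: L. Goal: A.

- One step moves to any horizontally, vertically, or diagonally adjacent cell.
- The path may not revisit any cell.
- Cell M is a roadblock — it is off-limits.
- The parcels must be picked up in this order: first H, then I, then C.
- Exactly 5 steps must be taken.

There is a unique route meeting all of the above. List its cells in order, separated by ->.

The waypoints must appear in the order H, I, C, with no cell reused.
Route from L: up to H, right to I, up to C, 2× left (reaching A) — 5 moves in all.
Check: order respected (H at step 1, I at step 2, C at step 3); 5 moves as required.

L -> H -> I -> C -> B -> A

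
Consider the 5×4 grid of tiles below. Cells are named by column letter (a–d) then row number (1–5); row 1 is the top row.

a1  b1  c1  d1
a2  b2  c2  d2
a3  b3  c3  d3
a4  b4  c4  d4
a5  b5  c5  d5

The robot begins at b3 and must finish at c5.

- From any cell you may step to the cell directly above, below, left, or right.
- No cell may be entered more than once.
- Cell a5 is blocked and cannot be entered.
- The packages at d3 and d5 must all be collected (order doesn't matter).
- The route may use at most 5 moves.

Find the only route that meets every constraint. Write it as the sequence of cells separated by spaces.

b3 c3 d3 d4 d5 c5

The budget equals the shortest possible length, so every move has to be on a shortest route through the required cells.
Route from b3: 2× right (reaching d3), 2× down (reaching d5), left to c5 — 5 moves in all.
Check: all required cells visited; 5 ≤ 5 moves.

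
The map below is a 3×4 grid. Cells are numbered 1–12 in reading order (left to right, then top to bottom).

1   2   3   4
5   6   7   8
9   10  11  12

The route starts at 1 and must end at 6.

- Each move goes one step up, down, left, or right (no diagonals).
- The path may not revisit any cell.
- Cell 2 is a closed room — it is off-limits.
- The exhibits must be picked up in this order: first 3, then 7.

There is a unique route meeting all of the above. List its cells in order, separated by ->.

1 -> 5 -> 9 -> 10 -> 11 -> 12 -> 8 -> 4 -> 3 -> 7 -> 6

The waypoints must appear in the order 3, 7, with no cell reused.
Route from 1: down 2 to 9, right 3 to 12, up 2 to 4, left 1 to 3, down 1 to 7, left 1 to 6 — 10 moves in all.
Check: order respected (3 at step 8, 7 at step 9).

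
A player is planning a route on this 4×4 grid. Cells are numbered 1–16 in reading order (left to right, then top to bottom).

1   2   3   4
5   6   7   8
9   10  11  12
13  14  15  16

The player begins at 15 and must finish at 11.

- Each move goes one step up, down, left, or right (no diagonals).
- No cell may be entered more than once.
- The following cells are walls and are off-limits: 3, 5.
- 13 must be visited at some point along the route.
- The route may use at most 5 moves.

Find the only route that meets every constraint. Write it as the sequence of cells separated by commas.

15, 14, 13, 9, 10, 11

The 5-move cap with required stops at 13 leaves no slack for detours.
Route from 15: left 2 to 13, up 1 to 9, right 2 to 11 — 5 moves in all.
Check: all required cells visited; 5 ≤ 5 moves.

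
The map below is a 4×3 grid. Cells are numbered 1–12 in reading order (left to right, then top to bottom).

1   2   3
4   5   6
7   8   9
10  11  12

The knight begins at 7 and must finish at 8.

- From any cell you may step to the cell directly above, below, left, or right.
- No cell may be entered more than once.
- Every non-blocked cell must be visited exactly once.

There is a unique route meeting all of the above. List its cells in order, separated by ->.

7 -> 10 -> 11 -> 12 -> 9 -> 6 -> 3 -> 2 -> 1 -> 4 -> 5 -> 8

Need to visit all 12 open cells exactly once, starting at 7 and ending at 8.
Cell 10 has only two open neighbours (7 and 11), so the path must pass straight through it: one of those is the cell it's entered from and the other is where it exits.
Route from 7: down 1 to 10, right 2 to 12, up 3 to 3, left 2 to 1, down 1 to 4, right 1 to 5, down 1 to 8 — 11 moves in all.
Check: all 12 open cells covered.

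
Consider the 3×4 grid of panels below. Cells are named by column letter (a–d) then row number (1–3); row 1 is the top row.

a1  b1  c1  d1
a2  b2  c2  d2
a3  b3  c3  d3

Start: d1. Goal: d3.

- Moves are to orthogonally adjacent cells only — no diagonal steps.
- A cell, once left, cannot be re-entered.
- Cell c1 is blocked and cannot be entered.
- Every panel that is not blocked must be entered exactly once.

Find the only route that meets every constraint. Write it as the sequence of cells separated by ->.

Need to visit all 11 open cells exactly once, starting at d1 and ending at d3.
Cell a1 has only two open neighbours (a2 and b1), so the path must pass straight through it: one of those is the cell it's entered from and the other is where it exits.
Route from d1: down to d2, 2× left (reaching b2), up to b1, left to a1, 2× down (reaching a3), 3× right (reaching d3) — 10 moves in all.
Check: all 11 open cells covered.

d1 -> d2 -> c2 -> b2 -> b1 -> a1 -> a2 -> a3 -> b3 -> c3 -> d3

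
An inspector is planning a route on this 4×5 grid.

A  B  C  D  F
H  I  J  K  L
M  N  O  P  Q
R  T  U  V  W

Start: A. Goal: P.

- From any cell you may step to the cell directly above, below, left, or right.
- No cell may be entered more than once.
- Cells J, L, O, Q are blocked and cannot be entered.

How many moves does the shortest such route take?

The Manhattan distance from A to P is |1−3| + |1−4| = 5, so at least 5 moves are needed.
A route of 5 moves achieves this: A → B → C → D → K → P.
Since 5 matches the lower bound, it is optimal.

5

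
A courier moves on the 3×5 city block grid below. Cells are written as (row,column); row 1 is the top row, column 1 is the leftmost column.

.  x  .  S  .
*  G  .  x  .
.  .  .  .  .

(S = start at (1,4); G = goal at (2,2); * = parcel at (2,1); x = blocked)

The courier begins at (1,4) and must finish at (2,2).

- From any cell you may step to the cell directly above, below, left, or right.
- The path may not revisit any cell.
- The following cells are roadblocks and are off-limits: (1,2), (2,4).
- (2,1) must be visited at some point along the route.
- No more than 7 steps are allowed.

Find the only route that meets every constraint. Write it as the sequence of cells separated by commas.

(1,4), (1,3), (2,3), (3,3), (3,2), (3,1), (2,1), (2,2)

The budget equals the shortest possible length, so every move has to be on a shortest route through the required cells.
Route from (1,4): left to (1,3), 2× down (reaching (3,3)), 2× left (reaching (3,1)), up to (2,1), right to (2,2) — 7 moves in all.
Check: all required cells visited; 7 ≤ 7 moves.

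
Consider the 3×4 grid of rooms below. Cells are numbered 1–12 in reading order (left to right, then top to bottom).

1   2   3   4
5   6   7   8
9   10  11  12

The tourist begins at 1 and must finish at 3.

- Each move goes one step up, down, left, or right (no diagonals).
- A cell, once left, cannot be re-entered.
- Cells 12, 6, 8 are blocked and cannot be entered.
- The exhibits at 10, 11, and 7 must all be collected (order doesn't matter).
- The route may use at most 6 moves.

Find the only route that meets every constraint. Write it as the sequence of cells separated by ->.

1 -> 5 -> 9 -> 10 -> 11 -> 7 -> 3

The budget equals the shortest possible length, so every move has to be on a shortest route through the required cells.
Route from 1: 2× down (reaching 9), 2× right (reaching 11), 2× up (reaching 3) — 6 moves in all.
Check: all required cells visited; 6 ≤ 6 moves.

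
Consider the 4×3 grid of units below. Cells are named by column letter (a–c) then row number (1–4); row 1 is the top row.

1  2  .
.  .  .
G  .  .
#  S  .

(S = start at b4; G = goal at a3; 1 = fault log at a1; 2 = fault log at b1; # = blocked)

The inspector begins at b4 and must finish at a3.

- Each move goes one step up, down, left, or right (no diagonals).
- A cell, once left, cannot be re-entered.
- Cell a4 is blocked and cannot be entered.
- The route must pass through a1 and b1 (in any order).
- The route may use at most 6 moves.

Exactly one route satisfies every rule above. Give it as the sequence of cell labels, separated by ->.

b4 -> b3 -> b2 -> b1 -> a1 -> a2 -> a3

The budget equals the shortest possible length, so every move has to be on a shortest route through the required cells.
Route from b4: 3× up (reaching b1), left to a1, 2× down (reaching a3) — 6 moves in all.
Check: all required cells visited; 6 ≤ 6 moves.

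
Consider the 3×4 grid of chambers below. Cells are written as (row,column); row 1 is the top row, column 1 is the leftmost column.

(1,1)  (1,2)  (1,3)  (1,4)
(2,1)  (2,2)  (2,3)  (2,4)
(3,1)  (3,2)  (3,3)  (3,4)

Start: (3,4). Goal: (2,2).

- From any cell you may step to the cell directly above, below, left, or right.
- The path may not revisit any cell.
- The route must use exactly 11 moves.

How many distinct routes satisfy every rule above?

4

Need simple routes of exactly 11 moves from (3,4) to (2,2) (Manhattan distance 3, so 4 moves are spent on a detour and 4 undoing it).
Enumerating: (3,4) (2,4) (1,4) (1,3) (2,3) (3,3) (3,2) (3,1) (2,1) (1,1) (1,2) (2,2) | (3,4) (2,4) (1,4) (1,3) (1,2) (1,1) (2,1) (3,1) (3,2) (3,3) (2,3) (2,2) | (3,4) (3,3) (2,3) (2,4) (1,4) (1,3) (1,2) (1,1) (2,1) (3,1) (3,2) (2,2) | (3,4) (3,3) (3,2) (3,1) (2,1) (1,1) (1,2) (1,3) (1,4) (2,4) (2,3) (2,2).
That gives 4 routes.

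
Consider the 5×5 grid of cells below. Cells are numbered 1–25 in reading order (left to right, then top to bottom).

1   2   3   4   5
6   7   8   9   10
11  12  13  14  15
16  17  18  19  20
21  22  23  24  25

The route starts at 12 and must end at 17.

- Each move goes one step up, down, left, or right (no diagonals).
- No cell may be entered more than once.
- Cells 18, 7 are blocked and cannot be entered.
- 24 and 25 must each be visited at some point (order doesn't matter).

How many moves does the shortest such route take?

Any route passes through 24 and 25 in some order between 12 and 17. Summing Manhattan distances along each leg and taking the cheapest ordering (12 → 24 → 25 → 17) gives a lower bound of 4 + 1 + 4 = 9 moves.
A route of 9 moves achieves this: 12 → 13 → 14 → 19 → 20 → 25 → 24 → 23 → 22 → 17.
Since 9 matches the lower bound, it is optimal.

9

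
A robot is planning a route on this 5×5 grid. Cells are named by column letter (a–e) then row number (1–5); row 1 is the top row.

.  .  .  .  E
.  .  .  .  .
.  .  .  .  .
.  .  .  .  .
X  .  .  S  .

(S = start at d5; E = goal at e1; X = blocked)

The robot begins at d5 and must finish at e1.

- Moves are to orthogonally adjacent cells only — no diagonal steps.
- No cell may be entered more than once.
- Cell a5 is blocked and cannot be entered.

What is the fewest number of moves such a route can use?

5

The Manhattan distance from d5 to e1 is |5−1| + |4−5| = 5, so at least 5 moves are needed.
A route of 5 moves achieves this: d5 → d4 → d3 → d2 → d1 → e1.
Since 5 matches the lower bound, it is optimal.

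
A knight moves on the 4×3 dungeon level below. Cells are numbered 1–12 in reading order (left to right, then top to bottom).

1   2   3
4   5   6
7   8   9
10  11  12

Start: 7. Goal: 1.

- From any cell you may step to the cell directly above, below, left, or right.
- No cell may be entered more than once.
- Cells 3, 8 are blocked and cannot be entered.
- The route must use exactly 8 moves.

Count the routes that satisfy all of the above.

2

Need simple routes of exactly 8 moves from 7 to 1 (Manhattan distance 2, so 3 moves are spent on a detour and 3 undoing it).
Enumerating: 7 10 11 12 9 6 5 2 1 | 7 10 11 12 9 6 5 4 1.
That gives 2 routes.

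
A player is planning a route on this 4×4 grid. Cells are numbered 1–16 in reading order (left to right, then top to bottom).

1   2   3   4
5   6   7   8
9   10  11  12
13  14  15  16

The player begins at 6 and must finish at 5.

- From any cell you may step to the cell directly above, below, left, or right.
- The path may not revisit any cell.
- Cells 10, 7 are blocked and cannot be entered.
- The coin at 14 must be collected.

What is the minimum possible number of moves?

Any route passes through 14 somewhere between 6 and 5. Summing Manhattan distances along the two legs (6 → 14 → 5) gives a lower bound of 2 + 3 = 5 moves.
That bound ignores the blocked cells. Measuring each leg by the fewest moves that actually steer around them (6→14: 4; 14→5: 3) raises the lower bound to 7.
The shortest route satisfying every rule uses 11 moves: 6 → 2 → 3 → 4 → 8 → 12 → 16 → 15 → 14 → 13 → 9 → 5.
The bound of 7 isn't tight here; checking systematically, no route of length 7 through 10 satisfies every constraint (on a 4-connected grid the length of any start-to-goal walk has the same parity as the Manhattan bound, so only lengths 7, 9, 11, … need checking), so 11 is the minimum.

11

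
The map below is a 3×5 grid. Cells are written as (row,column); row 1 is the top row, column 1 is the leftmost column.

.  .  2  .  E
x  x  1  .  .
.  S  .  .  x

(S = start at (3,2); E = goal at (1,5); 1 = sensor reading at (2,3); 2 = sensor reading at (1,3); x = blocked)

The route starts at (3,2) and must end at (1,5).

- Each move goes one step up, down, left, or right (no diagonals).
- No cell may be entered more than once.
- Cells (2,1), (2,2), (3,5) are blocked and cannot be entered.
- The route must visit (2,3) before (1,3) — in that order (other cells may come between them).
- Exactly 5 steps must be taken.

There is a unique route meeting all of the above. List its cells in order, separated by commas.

(3,2), (3,3), (2,3), (1,3), (1,4), (1,5)

The waypoints must appear in the order (2,3), (1,3), with no cell reused.
Route from (3,2): right to (3,3), 2× up (reaching (1,3)), 2× right (reaching (1,5)) — 5 moves in all.
Check: order respected (1 at step 2, 2 at step 3); 5 moves as required.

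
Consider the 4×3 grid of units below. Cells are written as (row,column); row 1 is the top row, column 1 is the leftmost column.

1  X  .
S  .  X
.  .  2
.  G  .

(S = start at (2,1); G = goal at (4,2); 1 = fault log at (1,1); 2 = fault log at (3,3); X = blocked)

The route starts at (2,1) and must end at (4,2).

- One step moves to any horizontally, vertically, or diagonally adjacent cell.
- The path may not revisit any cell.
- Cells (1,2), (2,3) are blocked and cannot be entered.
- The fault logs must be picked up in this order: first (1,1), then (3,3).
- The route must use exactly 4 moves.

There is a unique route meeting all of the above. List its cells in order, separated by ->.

The waypoints must appear in the order (1,1), (3,3), with no cell reused.
Route from (2,1): up 1 to (1,1), down-right 2 to (3,3), down-left 1 to (4,2) — 4 moves in all.
Check: order respected (1 at step 1, 2 at step 3); 4 moves as required.

(2,1) -> (1,1) -> (2,2) -> (3,3) -> (4,2)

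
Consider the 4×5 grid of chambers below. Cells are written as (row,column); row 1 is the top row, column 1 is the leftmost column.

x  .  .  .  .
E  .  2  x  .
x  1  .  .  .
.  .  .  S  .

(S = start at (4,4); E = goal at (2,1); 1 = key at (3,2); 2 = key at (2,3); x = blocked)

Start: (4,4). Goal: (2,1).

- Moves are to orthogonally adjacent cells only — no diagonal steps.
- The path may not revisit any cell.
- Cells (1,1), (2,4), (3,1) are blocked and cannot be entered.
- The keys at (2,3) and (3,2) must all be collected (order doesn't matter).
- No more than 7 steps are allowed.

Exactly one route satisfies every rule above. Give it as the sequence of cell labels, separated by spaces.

(4,4) (4,3) (4,2) (3,2) (3,3) (2,3) (2,2) (2,1)

The 7-move cap with required stops at (2,3), (3,2) leaves no slack for detours.
Route from (4,4): left 2 to (4,2), up 1 to (3,2), right 1 to (3,3), up 1 to (2,3), left 2 to (2,1) — 7 moves in all.
Check: all required cells visited; 7 ≤ 7 moves.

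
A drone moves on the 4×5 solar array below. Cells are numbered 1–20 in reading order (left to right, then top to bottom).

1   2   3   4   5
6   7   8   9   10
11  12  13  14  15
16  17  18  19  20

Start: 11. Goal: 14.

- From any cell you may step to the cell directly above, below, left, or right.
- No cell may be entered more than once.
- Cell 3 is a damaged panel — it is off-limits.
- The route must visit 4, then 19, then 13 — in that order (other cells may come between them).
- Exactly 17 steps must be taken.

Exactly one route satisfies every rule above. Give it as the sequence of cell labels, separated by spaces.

11 6 1 2 7 8 9 4 5 10 15 20 19 18 17 12 13 14

The waypoints must appear in the order 4, 19, 13, with no cell reused.
Route from 11: up 2 to 1, right 1 to 2, down 1 to 7, right 2 to 9, up 1 to 4, right 1 to 5, down 3 to 20, left 3 to 17, up 1 to 12, right 2 to 14 — 17 moves in all.
Check: order respected (4 at step 7, 19 at step 12, 13 at step 16); 17 moves as required.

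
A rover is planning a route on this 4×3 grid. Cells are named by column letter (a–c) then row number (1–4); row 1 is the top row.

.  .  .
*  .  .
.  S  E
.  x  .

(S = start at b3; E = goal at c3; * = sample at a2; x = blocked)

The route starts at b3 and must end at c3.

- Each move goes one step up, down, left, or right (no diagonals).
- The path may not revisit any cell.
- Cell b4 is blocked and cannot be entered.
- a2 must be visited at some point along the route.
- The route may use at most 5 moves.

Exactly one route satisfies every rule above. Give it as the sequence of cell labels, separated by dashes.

b3 - a3 - a2 - b2 - c2 - c3

The budget equals the shortest possible length, so every move has to be on a shortest route through the required cells.
Route from b3: left to a3, up to a2, 2× right (reaching c2), down to c3 — 5 moves in all.
Check: all required cells visited; 5 ≤ 5 moves.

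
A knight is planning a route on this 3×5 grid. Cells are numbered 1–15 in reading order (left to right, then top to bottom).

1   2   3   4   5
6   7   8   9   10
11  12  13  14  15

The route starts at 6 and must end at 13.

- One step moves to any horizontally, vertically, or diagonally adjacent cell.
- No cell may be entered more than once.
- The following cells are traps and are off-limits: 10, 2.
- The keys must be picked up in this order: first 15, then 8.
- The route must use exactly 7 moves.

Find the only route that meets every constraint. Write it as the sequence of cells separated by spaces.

6 7 3 9 15 14 8 13

The waypoints must appear in the order 15, 8, with no cell reused.
Route from 6: right to 7, up-right to 3, 2× down-right (reaching 15), left to 14, up-left to 8, down to 13 — 7 moves in all.
Check: order respected (15 at step 4, 8 at step 6); 7 moves as required.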